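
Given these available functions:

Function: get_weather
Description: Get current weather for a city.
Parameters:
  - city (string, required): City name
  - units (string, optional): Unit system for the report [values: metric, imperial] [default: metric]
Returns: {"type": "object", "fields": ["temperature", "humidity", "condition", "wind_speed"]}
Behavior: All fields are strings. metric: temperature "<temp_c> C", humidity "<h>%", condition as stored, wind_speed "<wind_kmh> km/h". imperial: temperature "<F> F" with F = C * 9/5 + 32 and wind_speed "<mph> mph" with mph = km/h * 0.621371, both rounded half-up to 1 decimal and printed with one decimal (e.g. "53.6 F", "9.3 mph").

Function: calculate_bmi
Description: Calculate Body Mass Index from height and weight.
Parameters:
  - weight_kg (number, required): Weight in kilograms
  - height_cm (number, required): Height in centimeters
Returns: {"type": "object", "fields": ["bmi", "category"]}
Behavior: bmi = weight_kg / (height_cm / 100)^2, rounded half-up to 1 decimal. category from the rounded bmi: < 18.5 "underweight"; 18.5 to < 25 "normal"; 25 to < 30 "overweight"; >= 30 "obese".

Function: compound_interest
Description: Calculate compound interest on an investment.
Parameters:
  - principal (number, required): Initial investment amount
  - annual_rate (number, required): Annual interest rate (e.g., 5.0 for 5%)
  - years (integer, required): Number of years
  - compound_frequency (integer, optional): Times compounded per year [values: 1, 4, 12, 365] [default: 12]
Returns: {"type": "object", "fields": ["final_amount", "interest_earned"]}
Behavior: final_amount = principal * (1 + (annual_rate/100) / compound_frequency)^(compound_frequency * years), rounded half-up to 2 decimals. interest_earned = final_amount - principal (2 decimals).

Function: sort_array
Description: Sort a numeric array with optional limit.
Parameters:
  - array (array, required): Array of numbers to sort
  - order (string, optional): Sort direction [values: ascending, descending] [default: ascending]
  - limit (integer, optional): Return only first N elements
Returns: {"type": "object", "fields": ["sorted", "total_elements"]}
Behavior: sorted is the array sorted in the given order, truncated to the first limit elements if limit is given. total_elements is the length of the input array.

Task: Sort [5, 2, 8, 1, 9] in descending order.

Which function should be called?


The task needs a function whose description is: Sort a numeric array with optional limit.
sort_array


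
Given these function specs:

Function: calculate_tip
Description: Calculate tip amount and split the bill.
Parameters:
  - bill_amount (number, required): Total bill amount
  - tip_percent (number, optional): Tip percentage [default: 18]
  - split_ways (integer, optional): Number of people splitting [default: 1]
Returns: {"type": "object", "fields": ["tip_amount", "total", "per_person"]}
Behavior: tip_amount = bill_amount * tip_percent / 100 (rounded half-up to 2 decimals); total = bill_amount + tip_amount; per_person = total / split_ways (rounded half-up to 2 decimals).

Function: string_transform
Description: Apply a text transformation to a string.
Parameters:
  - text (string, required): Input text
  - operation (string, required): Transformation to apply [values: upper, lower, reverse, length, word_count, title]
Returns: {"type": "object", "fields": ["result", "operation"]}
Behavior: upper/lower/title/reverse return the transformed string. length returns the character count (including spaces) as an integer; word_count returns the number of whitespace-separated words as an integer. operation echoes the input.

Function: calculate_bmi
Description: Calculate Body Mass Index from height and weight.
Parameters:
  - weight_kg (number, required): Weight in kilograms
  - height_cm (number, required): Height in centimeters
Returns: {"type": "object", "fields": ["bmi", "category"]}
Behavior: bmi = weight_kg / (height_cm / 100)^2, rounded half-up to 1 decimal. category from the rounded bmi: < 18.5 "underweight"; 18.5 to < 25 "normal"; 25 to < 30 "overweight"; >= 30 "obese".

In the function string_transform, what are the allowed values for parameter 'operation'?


The string_transform spec declares:
  - operation (string, required): Transformation to apply [values: upper, lower, reverse, length, word_count, title]
Allowed values:
upper, lower, reverse, length, word_count, title


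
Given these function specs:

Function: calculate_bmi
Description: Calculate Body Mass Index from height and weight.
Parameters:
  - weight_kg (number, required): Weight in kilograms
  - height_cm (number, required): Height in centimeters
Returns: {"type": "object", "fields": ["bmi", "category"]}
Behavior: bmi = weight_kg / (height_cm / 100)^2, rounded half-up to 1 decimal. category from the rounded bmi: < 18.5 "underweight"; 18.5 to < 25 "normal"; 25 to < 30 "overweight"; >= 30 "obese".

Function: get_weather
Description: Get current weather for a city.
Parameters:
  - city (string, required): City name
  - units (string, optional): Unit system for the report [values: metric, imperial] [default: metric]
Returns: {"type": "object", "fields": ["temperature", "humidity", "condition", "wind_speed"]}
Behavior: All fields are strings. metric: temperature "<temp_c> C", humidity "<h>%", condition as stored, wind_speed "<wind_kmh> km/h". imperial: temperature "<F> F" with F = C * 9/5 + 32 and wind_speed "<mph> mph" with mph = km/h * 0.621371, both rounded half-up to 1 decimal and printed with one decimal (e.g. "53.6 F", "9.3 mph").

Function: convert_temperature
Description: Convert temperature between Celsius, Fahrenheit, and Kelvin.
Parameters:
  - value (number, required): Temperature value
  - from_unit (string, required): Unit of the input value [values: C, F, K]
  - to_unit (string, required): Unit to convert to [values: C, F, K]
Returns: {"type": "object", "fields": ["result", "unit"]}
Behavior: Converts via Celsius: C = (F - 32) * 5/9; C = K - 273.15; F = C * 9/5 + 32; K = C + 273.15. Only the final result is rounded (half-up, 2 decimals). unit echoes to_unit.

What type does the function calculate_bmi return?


The calculate_bmi spec declares Returns: {"type": "object", "fields": ["bmi", "category"]}
Type:
object


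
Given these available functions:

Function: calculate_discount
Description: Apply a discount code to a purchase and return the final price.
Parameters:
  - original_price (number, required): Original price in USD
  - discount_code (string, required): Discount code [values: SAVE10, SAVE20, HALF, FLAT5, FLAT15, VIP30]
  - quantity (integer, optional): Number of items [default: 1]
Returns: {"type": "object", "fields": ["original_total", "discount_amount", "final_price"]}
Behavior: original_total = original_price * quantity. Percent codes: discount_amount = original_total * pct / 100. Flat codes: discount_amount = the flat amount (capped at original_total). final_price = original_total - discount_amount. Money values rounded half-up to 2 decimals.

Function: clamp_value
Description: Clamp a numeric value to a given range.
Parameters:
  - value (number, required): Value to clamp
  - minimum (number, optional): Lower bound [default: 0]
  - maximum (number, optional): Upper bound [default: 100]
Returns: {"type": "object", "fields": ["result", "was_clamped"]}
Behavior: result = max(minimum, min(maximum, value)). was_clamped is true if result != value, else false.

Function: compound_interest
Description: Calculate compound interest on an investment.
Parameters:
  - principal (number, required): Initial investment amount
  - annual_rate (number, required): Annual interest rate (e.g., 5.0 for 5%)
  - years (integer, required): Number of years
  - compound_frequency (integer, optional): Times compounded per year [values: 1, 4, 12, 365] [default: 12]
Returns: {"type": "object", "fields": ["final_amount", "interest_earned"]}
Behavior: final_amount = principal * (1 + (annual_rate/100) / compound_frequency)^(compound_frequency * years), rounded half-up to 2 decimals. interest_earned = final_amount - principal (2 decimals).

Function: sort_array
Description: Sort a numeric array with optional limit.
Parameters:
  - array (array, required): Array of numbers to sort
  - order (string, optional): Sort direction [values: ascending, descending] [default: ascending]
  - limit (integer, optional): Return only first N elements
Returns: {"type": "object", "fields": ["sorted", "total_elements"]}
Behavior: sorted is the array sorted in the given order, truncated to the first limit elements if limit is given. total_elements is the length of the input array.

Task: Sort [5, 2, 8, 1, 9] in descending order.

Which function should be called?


The task needs a function whose description is: Sort a numeric array with optional limit.
sort_array


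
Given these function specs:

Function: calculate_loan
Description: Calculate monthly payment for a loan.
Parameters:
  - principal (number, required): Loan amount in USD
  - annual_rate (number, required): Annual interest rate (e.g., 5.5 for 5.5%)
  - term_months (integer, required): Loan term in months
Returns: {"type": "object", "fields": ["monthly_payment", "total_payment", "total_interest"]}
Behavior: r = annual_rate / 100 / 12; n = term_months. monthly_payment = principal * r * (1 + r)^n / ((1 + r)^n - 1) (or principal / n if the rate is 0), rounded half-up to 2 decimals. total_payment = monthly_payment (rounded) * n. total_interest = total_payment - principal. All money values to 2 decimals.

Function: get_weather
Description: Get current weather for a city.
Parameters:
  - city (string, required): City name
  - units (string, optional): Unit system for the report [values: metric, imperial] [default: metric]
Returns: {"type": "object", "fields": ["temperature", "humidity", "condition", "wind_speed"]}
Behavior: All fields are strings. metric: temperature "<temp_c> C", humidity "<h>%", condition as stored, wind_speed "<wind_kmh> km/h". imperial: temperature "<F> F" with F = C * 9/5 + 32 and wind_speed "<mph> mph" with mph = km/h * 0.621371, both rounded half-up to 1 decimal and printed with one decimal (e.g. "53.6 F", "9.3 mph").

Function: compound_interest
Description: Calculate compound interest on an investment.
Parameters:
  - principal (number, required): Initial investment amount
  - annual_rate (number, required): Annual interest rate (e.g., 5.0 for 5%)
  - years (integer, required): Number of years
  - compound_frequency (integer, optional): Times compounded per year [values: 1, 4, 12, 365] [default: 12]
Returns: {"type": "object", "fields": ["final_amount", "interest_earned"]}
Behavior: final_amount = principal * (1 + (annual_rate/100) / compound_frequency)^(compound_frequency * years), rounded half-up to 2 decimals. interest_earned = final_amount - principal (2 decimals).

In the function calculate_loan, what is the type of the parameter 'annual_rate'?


The calculate_loan spec declares:
  - annual_rate (number, required): Annual interest rate (e.g., 5.5 for 5.5%)
Type:
number


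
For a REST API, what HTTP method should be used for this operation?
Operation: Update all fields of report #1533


GET = read, POST = create, PUT = update/replace, DELETE = remove
This operation is an update/replace.
PUT


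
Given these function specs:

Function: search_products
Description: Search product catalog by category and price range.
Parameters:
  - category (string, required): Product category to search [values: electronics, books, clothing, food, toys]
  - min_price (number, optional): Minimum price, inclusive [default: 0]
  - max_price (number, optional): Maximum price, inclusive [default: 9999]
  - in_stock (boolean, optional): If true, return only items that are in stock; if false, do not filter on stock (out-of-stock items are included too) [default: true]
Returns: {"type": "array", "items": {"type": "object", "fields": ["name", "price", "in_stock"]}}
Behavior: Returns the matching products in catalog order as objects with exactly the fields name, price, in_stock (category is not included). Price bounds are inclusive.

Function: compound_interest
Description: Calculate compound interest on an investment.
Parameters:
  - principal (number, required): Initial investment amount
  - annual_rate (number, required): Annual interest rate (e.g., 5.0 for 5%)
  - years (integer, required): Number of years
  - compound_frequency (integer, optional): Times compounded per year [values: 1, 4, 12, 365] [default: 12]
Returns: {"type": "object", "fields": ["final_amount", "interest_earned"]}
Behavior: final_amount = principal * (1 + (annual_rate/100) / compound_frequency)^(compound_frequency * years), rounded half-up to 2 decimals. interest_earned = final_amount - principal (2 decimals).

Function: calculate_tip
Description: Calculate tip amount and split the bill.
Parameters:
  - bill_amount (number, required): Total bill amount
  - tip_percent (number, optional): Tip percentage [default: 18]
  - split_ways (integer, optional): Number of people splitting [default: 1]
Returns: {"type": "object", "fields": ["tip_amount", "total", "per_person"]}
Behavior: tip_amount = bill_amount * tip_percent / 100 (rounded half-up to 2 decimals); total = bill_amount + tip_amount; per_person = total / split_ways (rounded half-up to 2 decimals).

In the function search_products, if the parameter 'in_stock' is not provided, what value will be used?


The search_products spec declares:
  - in_stock (boolean, optional): If true, return only items that are in stock; if false, do not filter on stock (out-of-stock items are included too) [default: true]
Default:
true


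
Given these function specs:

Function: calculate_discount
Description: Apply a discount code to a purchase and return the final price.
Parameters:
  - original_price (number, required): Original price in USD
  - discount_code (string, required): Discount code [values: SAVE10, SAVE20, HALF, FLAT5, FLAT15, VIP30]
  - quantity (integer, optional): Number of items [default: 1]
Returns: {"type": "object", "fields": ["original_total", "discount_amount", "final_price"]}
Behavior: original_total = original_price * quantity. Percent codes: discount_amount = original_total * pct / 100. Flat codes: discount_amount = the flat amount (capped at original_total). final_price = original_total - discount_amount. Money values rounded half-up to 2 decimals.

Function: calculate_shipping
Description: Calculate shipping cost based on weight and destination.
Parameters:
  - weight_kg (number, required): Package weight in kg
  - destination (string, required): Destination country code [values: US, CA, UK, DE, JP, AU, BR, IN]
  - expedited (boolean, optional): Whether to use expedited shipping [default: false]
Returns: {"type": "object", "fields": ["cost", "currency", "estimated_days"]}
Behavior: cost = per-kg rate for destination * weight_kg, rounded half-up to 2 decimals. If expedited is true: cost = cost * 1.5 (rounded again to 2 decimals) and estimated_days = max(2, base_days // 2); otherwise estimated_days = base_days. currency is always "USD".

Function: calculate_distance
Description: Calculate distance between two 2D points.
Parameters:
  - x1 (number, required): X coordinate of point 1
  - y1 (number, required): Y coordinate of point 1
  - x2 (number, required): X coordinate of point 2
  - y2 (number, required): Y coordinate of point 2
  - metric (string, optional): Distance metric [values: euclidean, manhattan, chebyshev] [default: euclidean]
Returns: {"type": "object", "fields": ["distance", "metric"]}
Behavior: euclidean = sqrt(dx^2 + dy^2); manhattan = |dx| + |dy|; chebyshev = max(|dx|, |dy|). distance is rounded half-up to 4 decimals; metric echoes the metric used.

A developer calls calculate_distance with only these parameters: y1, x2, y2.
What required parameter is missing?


Required parameters: x1, y1, x2, y2
Provided: y1, x2, y2
Missing: x1
x1


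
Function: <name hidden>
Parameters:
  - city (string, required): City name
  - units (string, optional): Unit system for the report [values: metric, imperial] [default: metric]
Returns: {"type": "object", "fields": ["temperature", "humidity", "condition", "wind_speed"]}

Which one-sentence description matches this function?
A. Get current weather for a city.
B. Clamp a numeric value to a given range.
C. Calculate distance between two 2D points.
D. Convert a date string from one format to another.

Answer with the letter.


Parameters city, units and return ["temperature", "humidity", "condition", "wind_speed"] fit: Get current weather for a city.
A


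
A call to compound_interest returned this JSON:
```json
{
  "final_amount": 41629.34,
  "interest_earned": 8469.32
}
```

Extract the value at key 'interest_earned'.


8469.32


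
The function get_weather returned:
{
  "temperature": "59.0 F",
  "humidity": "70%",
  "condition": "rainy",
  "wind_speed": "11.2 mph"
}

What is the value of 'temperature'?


59.0 F


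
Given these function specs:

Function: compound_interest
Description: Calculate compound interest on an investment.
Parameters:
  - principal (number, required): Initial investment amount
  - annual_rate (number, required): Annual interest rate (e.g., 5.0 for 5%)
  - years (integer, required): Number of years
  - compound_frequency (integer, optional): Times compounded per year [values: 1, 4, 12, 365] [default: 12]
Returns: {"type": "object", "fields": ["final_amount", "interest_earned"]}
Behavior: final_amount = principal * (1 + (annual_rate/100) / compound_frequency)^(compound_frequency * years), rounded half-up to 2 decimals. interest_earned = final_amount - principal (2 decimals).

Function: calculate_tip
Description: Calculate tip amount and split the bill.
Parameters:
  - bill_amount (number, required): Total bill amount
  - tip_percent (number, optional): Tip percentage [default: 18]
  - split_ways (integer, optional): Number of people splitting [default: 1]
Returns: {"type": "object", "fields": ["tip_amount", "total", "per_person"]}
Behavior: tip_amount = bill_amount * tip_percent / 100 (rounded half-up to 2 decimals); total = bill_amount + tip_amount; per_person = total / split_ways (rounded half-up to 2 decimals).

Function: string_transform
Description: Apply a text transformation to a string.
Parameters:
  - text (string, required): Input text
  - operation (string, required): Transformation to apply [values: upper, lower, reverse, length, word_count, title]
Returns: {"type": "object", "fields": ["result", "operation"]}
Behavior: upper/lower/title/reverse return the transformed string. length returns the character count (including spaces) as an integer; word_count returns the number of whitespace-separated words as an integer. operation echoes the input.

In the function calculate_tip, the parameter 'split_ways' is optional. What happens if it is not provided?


The calculate_tip spec declares:
  - split_ways (integer, optional): Number of people splitting [default: 1]
It defaults to 1


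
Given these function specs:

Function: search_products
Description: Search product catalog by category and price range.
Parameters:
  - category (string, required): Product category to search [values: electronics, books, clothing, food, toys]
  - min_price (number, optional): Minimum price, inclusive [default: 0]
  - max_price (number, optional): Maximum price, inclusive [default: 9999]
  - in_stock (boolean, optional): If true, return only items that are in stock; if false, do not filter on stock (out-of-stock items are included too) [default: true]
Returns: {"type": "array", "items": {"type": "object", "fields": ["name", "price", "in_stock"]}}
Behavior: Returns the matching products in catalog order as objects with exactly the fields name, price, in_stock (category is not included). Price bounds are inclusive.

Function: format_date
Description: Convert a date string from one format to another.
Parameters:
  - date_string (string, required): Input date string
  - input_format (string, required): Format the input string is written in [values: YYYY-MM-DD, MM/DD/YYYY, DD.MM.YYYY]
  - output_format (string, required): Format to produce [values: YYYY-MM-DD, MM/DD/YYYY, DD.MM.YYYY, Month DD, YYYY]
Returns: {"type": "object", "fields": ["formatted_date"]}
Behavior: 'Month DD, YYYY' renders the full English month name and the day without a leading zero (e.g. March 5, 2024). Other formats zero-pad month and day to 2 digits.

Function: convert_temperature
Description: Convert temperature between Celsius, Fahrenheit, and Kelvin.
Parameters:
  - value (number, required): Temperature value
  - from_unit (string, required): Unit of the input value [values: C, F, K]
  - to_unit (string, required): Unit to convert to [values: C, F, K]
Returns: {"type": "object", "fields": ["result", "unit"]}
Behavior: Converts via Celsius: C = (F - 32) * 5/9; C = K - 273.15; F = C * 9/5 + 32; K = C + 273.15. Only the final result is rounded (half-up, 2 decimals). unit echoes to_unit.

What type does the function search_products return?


The search_products spec declares Returns: {"type": "array", "items": {"type": "object", "fields": ["name", "price", "in_stock"]}}
Type:
array


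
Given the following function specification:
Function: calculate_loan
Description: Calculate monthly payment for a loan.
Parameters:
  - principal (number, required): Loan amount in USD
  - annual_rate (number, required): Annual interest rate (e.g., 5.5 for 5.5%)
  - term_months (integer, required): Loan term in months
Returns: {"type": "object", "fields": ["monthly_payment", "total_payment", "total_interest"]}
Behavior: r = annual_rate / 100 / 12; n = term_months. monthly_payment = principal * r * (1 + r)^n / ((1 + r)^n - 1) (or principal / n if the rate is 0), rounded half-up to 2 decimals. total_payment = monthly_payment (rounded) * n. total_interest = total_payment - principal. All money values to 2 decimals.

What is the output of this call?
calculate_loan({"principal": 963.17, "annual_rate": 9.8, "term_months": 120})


r = 9.8 / 100 / 12 = 0.008166666667 (keep full precision)
(1 + r)^120 = 2.65387275
monthly_payment = 963.17 * 0.008166666667 * 2.65387275 / (2.65387275 - 1) = 12.62193 -> 12.62
total_payment = 12.62 * 120 = 1514.40
total_interest = 1514.40 - 963.17 = 551.23
Output:
{"monthly_payment": 12.62, "total_payment": 1514.4, "total_interest": 551.23}


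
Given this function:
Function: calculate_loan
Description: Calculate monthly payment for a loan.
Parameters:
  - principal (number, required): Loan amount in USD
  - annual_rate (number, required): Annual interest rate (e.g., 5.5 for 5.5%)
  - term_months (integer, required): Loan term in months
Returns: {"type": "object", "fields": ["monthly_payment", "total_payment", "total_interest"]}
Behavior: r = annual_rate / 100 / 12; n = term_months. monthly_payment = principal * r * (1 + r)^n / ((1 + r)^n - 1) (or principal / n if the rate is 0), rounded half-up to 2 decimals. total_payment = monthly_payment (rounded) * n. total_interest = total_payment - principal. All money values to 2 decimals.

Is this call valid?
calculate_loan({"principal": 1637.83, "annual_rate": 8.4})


Checking required parameters...
Missing required parameter: term_months
Invalid - missing required parameter 'term_months'


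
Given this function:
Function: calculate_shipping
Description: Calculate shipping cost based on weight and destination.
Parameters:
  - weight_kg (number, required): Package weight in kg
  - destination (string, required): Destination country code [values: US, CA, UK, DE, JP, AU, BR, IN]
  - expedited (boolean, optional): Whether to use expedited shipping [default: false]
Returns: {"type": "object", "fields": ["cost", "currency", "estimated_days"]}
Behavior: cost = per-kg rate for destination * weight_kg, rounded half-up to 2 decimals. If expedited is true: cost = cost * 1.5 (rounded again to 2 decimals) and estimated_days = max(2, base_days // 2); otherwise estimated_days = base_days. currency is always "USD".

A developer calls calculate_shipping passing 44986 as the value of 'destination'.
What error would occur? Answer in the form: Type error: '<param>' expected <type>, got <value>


Spec: 'destination' is declared as string; 44986 is an integer.
Type error: 'destination' expected string, got 44986


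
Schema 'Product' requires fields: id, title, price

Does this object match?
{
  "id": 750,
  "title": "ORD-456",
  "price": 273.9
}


Checking required fields... All present.
Valid - all required fields present


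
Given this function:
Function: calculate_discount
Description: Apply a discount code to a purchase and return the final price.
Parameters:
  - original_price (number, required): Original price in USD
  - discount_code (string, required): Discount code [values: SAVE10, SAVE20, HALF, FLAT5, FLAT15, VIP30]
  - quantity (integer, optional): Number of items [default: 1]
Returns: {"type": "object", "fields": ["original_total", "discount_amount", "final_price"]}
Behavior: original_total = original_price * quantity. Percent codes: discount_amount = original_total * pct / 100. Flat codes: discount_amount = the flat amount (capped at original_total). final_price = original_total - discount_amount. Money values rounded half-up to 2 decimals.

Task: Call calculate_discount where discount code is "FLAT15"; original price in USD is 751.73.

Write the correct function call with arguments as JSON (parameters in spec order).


Mapping each described value to its parameter name:
  'Discount code' -> discount_code = "FLAT15"
  'Original price in USD' -> original_price = 751.73
calculate_discount({"original_price": 751.73, "discount_code": "FLAT15"})


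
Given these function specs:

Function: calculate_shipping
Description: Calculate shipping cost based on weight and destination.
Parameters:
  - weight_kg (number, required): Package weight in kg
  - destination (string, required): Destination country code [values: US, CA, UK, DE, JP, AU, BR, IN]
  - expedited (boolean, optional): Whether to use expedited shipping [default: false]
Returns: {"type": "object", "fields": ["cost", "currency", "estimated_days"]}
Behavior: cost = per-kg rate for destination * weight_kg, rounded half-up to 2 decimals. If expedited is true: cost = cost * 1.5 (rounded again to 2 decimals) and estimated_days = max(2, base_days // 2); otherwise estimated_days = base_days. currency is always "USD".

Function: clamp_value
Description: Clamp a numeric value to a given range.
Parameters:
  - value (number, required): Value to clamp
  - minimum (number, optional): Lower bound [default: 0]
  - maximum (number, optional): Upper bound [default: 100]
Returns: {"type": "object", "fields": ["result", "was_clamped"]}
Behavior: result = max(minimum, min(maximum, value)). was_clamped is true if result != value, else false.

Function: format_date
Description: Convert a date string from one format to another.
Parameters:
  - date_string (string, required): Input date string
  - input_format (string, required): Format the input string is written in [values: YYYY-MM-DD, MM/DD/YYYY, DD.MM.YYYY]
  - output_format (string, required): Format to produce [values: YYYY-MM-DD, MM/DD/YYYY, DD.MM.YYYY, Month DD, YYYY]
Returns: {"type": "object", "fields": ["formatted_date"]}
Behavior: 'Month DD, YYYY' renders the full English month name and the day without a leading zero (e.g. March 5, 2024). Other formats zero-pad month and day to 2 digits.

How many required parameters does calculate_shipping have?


Parameters of calculate_shipping: weight_kg (required), destination (required), expedited (optional)
Required count:
2


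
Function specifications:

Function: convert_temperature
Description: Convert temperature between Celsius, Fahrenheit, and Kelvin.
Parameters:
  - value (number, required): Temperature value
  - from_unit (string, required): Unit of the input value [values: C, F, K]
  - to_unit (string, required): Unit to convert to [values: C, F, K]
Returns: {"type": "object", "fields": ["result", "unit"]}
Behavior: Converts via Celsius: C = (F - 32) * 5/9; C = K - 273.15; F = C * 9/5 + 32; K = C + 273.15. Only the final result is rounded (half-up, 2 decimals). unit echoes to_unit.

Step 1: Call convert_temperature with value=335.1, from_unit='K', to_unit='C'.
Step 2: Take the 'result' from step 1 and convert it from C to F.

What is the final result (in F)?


Step 1: convert_temperature(value=335.1, from_unit=K, to_unit=C)
  To C: 335.1 - 273.15 = 61.95
  Target is C: 61.95
  Round to 2 decimals: 61.95
  -> result = 61.95 C
Step 2: convert_temperature(value=61.95, from_unit=C, to_unit=F)
  Input already in C: 61.95
  To F: 61.95 * 9/5 + 32 = 143.51
  Round to 2 decimals: 143.51
  -> result = 143.51 F
143.51 F


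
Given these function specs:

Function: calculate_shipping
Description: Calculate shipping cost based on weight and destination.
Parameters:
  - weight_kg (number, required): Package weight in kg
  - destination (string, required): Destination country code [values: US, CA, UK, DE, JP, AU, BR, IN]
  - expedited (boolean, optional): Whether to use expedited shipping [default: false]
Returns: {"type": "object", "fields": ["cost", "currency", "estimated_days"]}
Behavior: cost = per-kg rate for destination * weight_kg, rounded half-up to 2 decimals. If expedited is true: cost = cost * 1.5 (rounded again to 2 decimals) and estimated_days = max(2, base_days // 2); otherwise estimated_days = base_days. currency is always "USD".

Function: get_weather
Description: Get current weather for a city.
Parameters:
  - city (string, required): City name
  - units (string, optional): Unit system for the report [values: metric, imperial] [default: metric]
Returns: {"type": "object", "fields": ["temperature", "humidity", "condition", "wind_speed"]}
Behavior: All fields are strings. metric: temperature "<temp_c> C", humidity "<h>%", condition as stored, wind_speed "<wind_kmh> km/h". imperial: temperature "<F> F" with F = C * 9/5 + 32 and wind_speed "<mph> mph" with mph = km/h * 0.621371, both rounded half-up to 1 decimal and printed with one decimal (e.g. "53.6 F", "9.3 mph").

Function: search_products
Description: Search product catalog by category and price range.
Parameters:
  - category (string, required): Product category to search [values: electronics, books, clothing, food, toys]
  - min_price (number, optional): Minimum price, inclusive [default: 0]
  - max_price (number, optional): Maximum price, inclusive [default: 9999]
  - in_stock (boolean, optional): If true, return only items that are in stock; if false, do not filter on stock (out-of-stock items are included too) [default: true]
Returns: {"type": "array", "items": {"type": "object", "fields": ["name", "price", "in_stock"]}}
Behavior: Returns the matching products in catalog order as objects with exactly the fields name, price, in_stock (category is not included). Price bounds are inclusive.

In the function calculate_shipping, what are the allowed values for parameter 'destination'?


The calculate_shipping spec declares:
  - destination (string, required): Destination country code [values: US, CA, UK, DE, JP, AU, BR, IN]
Allowed values:
US, CA, UK, DE, JP, AU, BR, IN


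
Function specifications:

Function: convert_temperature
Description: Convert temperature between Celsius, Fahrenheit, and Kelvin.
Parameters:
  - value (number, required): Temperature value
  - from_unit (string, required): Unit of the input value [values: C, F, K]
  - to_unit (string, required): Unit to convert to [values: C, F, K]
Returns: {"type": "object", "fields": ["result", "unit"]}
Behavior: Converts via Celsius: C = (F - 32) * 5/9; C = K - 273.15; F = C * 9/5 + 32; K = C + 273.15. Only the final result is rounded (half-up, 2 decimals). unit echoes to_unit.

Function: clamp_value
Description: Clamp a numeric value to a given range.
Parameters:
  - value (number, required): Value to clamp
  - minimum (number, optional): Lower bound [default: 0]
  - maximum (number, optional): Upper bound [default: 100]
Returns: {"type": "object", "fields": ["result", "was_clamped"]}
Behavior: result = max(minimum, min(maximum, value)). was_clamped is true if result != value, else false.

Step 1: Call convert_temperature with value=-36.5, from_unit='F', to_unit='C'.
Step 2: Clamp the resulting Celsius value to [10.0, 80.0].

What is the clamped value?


Step 1: convert_temperature(value=-36.5, from_unit=F, to_unit=C)
  To C: (-36.5 - 32) * 5/9 = -38.055556
  Target is C: -38.055556
  Round to 2 decimals: -38.06
  -> result = -38.06 C
Step 2: clamp_value(value=-38.06, minimum=10.0, maximum=80.0)
  result = max(10.0, min(80.0, -38.06)) = max(10.0, -38.06) = 10.0
  was_clamped = (10.0 != -38.06) = true
  -> result = 10.0
10.0


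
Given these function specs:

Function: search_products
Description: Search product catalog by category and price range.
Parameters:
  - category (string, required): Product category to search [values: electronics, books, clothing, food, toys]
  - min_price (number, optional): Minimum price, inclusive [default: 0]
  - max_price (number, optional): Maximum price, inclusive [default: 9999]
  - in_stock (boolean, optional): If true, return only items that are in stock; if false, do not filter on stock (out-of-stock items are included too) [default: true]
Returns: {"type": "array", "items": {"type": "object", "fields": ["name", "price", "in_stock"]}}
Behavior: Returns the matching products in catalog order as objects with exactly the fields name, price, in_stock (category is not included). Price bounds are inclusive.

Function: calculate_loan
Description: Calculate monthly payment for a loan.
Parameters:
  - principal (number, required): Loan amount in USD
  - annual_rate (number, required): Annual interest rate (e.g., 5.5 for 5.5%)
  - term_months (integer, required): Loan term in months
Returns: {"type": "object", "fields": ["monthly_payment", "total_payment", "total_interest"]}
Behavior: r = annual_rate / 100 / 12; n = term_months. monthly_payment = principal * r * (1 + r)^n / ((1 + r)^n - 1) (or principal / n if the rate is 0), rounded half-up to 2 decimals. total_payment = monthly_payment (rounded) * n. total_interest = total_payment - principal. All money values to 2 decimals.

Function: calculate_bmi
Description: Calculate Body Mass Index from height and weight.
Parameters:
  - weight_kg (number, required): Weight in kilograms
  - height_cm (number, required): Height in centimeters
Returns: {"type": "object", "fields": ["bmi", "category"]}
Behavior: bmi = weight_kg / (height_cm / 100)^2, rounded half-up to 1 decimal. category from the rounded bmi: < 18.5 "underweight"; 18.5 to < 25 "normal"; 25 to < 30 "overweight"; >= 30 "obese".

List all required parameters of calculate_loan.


Parameters of calculate_loan and their required/optional flag:
  principal: required
  annual_rate: required
  term_months: required
annual_rate, principal, term_months


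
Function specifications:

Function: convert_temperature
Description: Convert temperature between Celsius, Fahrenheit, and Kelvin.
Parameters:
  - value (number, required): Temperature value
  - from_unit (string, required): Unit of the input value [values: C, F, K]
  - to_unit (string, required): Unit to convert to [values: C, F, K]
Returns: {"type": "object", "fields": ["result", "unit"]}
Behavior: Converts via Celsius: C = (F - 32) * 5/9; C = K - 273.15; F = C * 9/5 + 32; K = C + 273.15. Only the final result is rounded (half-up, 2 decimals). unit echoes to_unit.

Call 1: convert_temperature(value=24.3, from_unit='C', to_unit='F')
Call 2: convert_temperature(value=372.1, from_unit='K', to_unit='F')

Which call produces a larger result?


Call 1:
  Input already in C: 24.3
  To F: 24.3 * 9/5 + 32 = 75.74
  Round to 2 decimals: 75.74
  -> 75.74 F
Call 2:
  To C: 372.1 - 273.15 = 98.95
  To F: 98.95 * 9/5 + 32 = 210.11
  Round to 2 decimals: 210.11
  -> 210.11 F
Call 2 (210.11 F)


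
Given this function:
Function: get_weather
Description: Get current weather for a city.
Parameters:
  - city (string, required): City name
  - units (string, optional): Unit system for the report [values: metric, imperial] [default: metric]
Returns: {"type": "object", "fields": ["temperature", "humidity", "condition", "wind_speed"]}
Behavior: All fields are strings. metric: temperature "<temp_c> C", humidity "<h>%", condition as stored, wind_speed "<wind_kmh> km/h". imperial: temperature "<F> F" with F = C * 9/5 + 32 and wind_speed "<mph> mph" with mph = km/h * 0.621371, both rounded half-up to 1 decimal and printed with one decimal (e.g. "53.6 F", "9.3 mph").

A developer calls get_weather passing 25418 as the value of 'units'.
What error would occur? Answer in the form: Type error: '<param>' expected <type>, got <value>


Spec: 'units' is declared as string; 25418 is an integer.
Type error: 'units' expected string, got 25418


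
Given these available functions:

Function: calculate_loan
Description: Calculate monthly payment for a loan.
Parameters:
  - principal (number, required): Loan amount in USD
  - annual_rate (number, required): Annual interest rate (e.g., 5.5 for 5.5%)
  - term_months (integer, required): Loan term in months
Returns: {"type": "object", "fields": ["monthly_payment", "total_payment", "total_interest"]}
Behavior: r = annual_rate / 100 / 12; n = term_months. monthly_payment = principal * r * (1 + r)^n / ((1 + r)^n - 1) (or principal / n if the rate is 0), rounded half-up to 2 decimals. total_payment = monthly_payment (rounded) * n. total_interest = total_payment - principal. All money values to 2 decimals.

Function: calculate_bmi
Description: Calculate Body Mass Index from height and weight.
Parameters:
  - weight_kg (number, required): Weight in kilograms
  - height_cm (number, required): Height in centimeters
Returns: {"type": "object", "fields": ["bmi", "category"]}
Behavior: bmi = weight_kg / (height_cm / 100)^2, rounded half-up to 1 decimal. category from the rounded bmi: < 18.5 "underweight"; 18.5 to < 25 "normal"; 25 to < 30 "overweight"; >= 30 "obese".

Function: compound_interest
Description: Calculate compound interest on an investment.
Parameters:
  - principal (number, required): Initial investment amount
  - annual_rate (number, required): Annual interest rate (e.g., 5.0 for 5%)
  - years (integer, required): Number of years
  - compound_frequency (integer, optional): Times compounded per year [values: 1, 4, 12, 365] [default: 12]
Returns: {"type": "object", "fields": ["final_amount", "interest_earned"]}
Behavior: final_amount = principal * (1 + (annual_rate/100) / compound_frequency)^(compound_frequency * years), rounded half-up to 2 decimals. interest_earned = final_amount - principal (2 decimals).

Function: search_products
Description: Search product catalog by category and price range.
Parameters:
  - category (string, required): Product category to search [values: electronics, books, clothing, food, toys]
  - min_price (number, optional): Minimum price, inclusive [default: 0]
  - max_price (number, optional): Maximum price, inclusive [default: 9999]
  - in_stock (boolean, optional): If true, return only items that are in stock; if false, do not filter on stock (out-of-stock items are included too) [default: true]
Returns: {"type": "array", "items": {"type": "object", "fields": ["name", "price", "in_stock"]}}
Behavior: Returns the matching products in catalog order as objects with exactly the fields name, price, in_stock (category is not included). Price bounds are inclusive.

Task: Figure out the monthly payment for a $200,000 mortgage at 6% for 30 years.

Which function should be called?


The task needs a function whose description is: Calculate monthly payment for a loan.
calculate_loan


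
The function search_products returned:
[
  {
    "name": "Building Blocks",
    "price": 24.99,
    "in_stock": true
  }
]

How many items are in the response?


Items: Building Blocks
1


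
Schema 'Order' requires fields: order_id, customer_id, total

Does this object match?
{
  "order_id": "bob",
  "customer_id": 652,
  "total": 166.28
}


Checking required fields... All present.
Valid - all required fields present


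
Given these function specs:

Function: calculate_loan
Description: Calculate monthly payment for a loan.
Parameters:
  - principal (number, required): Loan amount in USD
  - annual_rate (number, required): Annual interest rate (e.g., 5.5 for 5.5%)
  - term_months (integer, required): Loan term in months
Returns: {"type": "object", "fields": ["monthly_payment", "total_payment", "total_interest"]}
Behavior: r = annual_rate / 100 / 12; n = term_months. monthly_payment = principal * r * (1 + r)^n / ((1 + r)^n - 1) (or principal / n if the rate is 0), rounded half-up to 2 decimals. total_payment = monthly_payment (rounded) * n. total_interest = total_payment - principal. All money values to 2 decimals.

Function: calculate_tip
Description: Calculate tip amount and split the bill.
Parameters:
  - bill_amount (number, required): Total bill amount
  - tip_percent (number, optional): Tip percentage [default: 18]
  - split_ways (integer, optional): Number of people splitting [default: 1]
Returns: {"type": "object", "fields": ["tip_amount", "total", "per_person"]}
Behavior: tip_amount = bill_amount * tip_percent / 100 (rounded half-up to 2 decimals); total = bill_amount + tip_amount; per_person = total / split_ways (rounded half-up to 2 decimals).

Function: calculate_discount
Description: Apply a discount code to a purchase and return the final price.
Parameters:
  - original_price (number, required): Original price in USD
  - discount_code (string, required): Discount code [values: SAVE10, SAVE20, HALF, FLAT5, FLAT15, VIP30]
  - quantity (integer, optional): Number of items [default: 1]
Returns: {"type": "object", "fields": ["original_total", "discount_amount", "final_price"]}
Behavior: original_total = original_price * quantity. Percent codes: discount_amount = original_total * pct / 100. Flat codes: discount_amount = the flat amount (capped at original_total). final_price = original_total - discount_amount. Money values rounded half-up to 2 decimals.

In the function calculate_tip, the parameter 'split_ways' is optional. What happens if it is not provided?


The calculate_tip spec declares:
  - split_ways (integer, optional): Number of people splitting [default: 1]
It defaults to 1
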